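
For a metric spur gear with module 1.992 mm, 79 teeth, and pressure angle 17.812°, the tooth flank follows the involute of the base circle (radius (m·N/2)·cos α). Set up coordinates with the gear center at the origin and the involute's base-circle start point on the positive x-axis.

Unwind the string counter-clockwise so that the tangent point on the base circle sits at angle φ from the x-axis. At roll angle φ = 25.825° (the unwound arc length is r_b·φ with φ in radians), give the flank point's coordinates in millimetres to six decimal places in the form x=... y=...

pitch radius r_p = m·N/2 = 1.992·79/2 = 78.684000
base radius r_b = r_p·cos α = 78.684000·cos 17.812° = 74.912310
roll angle φ = 25.825° = 0.45073128 rad
x = r_b·(cos φ + φ·sin φ) = 74.912310·(0.90012878 + 0.45073128·0.43562390) = 82.139707
y = r_b·(sin φ − φ·cos φ) = 74.912310·(0.43562390 − 0.45073128·0.90012878) = 2.240455

x=82.139707 y=2.240455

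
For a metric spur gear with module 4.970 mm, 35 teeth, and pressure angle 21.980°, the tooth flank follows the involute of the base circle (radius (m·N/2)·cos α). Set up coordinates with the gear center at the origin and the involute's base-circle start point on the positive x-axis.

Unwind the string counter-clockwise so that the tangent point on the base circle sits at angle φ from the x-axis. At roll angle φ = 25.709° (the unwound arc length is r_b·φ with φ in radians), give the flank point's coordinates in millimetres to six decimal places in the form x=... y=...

pitch radius r_p = m·N/2 = 4.970·35/2 = 86.975000
base radius r_b = r_p·cos α = 86.975000·cos 21.980° = 80.653184
roll angle φ = 25.709° = 0.44870670 rad
x = r_b·(cos φ + φ·sin φ) = 80.653184·(0.90100889 + 0.44870670·0.43380062) = 88.368317
y = r_b·(sin φ − φ·cos φ) = 80.653184·(0.43380062 − 0.44870670·0.90100889) = 2.380228

x=88.368317 y=2.380228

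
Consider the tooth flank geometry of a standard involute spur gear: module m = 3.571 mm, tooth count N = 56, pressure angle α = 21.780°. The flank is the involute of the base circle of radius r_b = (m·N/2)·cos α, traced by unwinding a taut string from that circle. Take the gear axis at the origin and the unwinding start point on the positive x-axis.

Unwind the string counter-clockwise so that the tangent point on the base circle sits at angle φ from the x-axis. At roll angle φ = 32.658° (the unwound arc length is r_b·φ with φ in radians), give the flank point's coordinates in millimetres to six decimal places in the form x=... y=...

pitch radius r_p = m·N/2 = 3.571·56/2 = 99.988000
base radius r_b = r_p·cos α = 99.988000·cos 21.780° = 92.850397
roll angle φ = 32.658° = 0.56998963 rad
x = r_b·(cos φ + φ·sin φ) = 92.850397·(0.84190657 + 0.56998963·0.53962332) = 106.730256
y = r_b·(sin φ − φ·cos φ) = 92.850397·(0.53962332 − 0.56998963·0.84190657) = 5.547375

x=106.730256 y=5.547375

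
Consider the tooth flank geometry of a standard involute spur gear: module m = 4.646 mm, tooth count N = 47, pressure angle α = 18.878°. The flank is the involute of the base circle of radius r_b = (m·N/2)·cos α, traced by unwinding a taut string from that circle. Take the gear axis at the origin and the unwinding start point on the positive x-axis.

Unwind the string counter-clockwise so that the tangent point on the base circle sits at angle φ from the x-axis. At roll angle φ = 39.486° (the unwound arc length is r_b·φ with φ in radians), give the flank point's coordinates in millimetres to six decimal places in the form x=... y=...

x=125.003871 y=10.744996

pitch radius r_p = m·N/2 = 4.646·47/2 = 109.181000
base radius r_b = r_p·cos α = 109.181000·cos 18.878° = 103.308117
roll angle φ = 39.486° = 0.68916071 rad
x = r_b·(cos φ + φ·sin φ) = 103.308117·(0.77177998 + 0.68916071·0.63588966) = 125.003871
y = r_b·(sin φ − φ·cos φ) = 103.308117·(0.63588966 − 0.68916071·0.77177998) = 10.744996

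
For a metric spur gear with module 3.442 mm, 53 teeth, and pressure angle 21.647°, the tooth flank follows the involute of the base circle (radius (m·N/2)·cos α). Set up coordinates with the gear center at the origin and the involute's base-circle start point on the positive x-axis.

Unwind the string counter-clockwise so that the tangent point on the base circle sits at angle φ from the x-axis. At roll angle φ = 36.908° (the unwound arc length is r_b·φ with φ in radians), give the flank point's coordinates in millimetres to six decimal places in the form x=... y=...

x=100.586801 y=7.244981

pitch radius r_p = m·N/2 = 3.442·53/2 = 91.213000
base radius r_b = r_p·cos α = 91.213000·cos 21.647° = 84.780130
roll angle φ = 36.908° = 0.64416612 rad
x = r_b·(cos φ + φ·sin φ) = 84.780130·(0.79960082 + 0.64416612·0.60053188) = 100.586801
y = r_b·(sin φ − φ·cos φ) = 84.780130·(0.60053188 − 0.64416612·0.79960082) = 7.244981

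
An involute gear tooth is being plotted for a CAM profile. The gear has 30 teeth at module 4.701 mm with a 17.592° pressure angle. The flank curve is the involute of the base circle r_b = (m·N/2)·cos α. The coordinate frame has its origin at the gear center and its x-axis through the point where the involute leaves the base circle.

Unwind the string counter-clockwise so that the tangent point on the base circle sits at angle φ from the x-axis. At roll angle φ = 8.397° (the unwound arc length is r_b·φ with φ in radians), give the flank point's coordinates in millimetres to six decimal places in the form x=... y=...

x=67.935206 y=0.070377

pitch radius r_p = m·N/2 = 4.701·30/2 = 70.515000
base radius r_b = r_p·cos α = 70.515000·cos 17.592° = 67.217216
roll angle φ = 8.397° = 0.14655530 rad
x = r_b·(cos φ + φ·sin φ) = 67.217216·(0.98927998 + 0.14655530·0.14603123) = 67.935206
y = r_b·(sin φ − φ·cos φ) = 67.217216·(0.14603123 − 0.14655530·0.98927998) = 0.070377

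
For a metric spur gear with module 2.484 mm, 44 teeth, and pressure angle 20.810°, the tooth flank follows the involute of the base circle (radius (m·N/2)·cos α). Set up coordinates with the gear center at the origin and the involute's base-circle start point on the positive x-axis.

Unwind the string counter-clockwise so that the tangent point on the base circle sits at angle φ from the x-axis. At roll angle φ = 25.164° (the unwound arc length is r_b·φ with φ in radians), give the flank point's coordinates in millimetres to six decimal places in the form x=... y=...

x=55.774663 y=1.414899

pitch radius r_p = m·N/2 = 2.484·44/2 = 54.648000
base radius r_b = r_p·cos α = 54.648000·cos 20.810° = 51.082966
roll angle φ = 25.164° = 0.43919465 rad
x = r_b·(cos φ + φ·sin φ) = 51.082966·(0.90509440 + 0.43919465·0.42521069) = 55.774663
y = r_b·(sin φ − φ·cos φ) = 51.082966·(0.42521069 − 0.43919465·0.90509440) = 1.414899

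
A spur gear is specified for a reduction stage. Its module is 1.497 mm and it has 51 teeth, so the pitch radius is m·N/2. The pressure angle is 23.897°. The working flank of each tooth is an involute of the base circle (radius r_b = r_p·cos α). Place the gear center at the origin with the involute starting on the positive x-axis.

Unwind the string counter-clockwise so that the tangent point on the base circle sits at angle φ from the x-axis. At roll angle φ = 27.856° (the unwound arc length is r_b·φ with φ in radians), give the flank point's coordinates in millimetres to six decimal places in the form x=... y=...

pitch radius r_p = m·N/2 = 1.497·51/2 = 38.173500
base radius r_b = r_p·cos α = 38.173500·cos 23.897° = 34.901083
roll angle φ = 27.856° = 0.48617892 rad
x = r_b·(cos φ + φ·sin φ) = 34.901083·(0.88412471 + 0.48617892·0.46725099) = 38.785305
y = r_b·(sin φ − φ·cos φ) = 34.901083·(0.46725099 − 0.48617892·0.88412471) = 1.305587

x=38.785305 y=1.305587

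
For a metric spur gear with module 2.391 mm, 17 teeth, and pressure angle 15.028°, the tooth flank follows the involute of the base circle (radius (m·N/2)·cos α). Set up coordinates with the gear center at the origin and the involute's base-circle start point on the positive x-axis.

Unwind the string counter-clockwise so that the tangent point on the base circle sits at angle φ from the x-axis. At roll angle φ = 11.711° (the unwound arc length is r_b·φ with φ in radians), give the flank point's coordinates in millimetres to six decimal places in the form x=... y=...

x=20.034162 y=0.055637

pitch radius r_p = m·N/2 = 2.391·17/2 = 20.323500
base radius r_b = r_p·cos α = 20.323500·cos 15.028° = 19.628421
roll angle φ = 11.711° = 0.20439551 rad
x = r_b·(cos φ + φ·sin φ) = 19.628421·(0.97918386 + 0.20439551·0.20297529) = 20.034162
y = r_b·(sin φ − φ·cos φ) = 19.628421·(0.20297529 − 0.20439551·0.97918386) = 0.055637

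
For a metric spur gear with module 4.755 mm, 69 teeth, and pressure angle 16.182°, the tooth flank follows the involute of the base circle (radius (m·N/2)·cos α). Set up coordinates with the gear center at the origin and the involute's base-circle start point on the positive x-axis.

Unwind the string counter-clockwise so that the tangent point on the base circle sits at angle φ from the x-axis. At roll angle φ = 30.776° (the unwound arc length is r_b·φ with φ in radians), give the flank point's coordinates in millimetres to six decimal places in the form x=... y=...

x=178.662912 y=7.906390

pitch radius r_p = m·N/2 = 4.755·69/2 = 164.047500
base radius r_b = r_p·cos α = 164.047500·cos 16.182° = 157.548149
roll angle φ = 30.776° = 0.53714253 rad
x = r_b·(cos φ + φ·sin φ) = 157.548149·(0.85917431 + 0.53714253·0.51168302) = 178.662912
y = r_b·(sin φ − φ·cos φ) = 157.548149·(0.51168302 − 0.53714253·0.85917431) = 7.906390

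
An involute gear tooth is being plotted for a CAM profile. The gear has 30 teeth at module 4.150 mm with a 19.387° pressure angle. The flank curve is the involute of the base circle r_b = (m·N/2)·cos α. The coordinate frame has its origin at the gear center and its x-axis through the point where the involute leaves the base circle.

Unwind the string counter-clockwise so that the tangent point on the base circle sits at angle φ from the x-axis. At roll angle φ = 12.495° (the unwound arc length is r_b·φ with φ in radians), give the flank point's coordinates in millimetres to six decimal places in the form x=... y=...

pitch radius r_p = m·N/2 = 4.150·30/2 = 62.250000
base radius r_b = r_p·cos α = 62.250000·cos 19.387° = 58.720300
roll angle φ = 12.495° = 0.21807889 rad
x = r_b·(cos φ + φ·sin φ) = 58.720300·(0.97631489 + 0.21807889·0.21635442) = 60.100064
y = r_b·(sin φ − φ·cos φ) = 58.720300·(0.21635442 − 0.21807889·0.97631489) = 0.202042

x=60.100064 y=0.202042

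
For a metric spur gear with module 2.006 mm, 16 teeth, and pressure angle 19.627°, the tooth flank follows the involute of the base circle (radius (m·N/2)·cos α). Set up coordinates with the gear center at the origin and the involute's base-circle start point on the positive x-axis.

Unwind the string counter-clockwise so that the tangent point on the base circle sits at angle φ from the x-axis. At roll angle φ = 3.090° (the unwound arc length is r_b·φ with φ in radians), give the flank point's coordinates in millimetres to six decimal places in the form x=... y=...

pitch radius r_p = m·N/2 = 2.006·16/2 = 16.048000
base radius r_b = r_p·cos α = 16.048000·cos 19.627° = 15.115599
roll angle φ = 3.090° = 0.05393067 rad
x = r_b·(cos φ + φ·sin φ) = 15.115599·(0.99854609 + 0.05393067·0.05390453) = 15.137566
y = r_b·(sin φ − φ·cos φ) = 15.115599·(0.05390453 − 0.05393067·0.99854609) = 0.000790

x=15.137566 y=0.000790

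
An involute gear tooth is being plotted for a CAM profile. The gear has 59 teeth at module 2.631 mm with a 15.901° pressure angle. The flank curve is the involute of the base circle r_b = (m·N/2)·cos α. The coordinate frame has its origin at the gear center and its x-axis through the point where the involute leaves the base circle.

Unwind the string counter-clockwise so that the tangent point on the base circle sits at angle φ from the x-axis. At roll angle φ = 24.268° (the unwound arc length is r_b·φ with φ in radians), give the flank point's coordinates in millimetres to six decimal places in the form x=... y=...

pitch radius r_p = m·N/2 = 2.631·59/2 = 77.614500
base radius r_b = r_p·cos α = 77.614500·cos 15.901° = 74.644700
roll angle φ = 24.268° = 0.42355650 rad
x = r_b·(cos φ + φ·sin φ) = 74.644700·(0.91163297 + 0.42355650·0.41100527) = 81.043014
y = r_b·(sin φ − φ·cos φ) = 74.644700·(0.41100527 − 0.42355650·0.91163297) = 1.856951

x=81.043014 y=1.856951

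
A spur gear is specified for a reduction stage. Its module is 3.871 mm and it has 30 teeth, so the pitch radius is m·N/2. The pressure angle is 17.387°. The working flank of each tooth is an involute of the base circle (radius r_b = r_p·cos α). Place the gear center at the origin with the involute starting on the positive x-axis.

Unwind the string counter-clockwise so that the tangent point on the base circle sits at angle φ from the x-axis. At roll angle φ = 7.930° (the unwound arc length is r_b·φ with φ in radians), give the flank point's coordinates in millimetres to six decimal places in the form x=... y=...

pitch radius r_p = m·N/2 = 3.871·30/2 = 58.065000
base radius r_b = r_p·cos α = 58.065000·cos 17.387° = 55.411903
roll angle φ = 7.930° = 0.13840461 rad
x = r_b·(cos φ + φ·sin φ) = 55.411903·(0.99043736 + 0.13840461·0.13796316) = 55.940095
y = r_b·(sin φ − φ·cos φ) = 55.411903·(0.13796316 − 0.13840461·0.99043736) = 0.048877

x=55.940095 y=0.048877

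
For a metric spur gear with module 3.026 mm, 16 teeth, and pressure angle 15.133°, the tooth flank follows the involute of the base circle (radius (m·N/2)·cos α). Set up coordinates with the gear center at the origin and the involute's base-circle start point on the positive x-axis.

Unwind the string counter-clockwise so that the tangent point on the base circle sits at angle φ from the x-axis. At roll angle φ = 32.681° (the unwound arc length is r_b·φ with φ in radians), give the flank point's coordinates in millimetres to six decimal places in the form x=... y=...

x=26.866302 y=1.399047

pitch radius r_p = m·N/2 = 3.026·16/2 = 24.208000
base radius r_b = r_p·cos α = 24.208000·cos 15.133° = 23.368525
roll angle φ = 32.681° = 0.57039105 rad
x = r_b·(cos φ + φ·sin φ) = 23.368525·(0.84168989 + 0.57039105·0.53996124) = 26.866302
y = r_b·(sin φ − φ·cos φ) = 23.368525·(0.53996124 − 0.57039105·0.84168989) = 1.399047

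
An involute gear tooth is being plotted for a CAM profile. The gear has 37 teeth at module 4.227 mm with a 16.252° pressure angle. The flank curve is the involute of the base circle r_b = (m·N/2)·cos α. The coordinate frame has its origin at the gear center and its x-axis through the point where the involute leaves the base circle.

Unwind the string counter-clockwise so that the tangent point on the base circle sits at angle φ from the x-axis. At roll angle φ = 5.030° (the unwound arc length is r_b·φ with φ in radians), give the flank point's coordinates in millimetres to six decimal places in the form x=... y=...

pitch radius r_p = m·N/2 = 4.227·37/2 = 78.199500
base radius r_b = r_p·cos α = 78.199500·cos 16.252° = 75.074655
roll angle φ = 5.030° = 0.08779006 rad
x = r_b·(cos φ + φ·sin φ) = 75.074655·(0.99614893 + 0.08779006·0.08767734) = 75.363401
y = r_b·(sin φ − φ·cos φ) = 75.074655·(0.08767734 − 0.08779006·0.99614893) = 0.016919

x=75.363401 y=0.016919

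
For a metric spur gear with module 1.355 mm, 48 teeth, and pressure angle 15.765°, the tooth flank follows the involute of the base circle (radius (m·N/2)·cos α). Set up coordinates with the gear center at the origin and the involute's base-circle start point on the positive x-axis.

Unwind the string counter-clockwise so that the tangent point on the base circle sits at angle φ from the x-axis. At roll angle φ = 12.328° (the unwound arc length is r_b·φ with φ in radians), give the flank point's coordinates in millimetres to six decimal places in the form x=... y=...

pitch radius r_p = m·N/2 = 1.355·48/2 = 32.520000
base radius r_b = r_p·cos α = 32.520000·cos 15.765° = 31.296732
roll angle φ = 12.328° = 0.21516419 rad
x = r_b·(cos φ + φ·sin φ) = 31.296732·(0.97694135 + 0.21516419·0.21350784) = 32.012820
y = r_b·(sin φ − φ·cos φ) = 31.296732·(0.21350784 − 0.21516419·0.97694135) = 0.103437

x=32.012820 y=0.103437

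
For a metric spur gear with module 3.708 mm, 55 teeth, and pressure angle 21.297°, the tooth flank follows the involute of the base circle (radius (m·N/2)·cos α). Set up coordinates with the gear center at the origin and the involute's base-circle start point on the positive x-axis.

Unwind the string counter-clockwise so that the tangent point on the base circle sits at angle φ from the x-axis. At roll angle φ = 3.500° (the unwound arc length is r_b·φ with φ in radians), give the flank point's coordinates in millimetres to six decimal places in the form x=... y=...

pitch radius r_p = m·N/2 = 3.708·55/2 = 101.970000
base radius r_b = r_p·cos α = 101.970000·cos 21.297° = 95.006494
roll angle φ = 3.500° = 0.06108652 rad
x = r_b·(cos φ + φ·sin φ) = 95.006494·(0.99813480 + 0.06108652·0.06104854) = 95.183590
y = r_b·(sin φ − φ·cos φ) = 95.006494·(0.06104854 − 0.06108652·0.99813480) = 0.007216

x=95.183590 y=0.007216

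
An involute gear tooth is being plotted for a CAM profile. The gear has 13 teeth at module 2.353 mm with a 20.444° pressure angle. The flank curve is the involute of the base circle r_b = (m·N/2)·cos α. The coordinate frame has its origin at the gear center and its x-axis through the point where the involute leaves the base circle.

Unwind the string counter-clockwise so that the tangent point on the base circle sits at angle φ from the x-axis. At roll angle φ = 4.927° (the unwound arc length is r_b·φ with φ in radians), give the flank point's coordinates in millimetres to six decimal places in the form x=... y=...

pitch radius r_p = m·N/2 = 2.353·13/2 = 15.294500
base radius r_b = r_p·cos α = 15.294500·cos 20.444° = 14.331161
roll angle φ = 4.927° = 0.08599237 rad
x = r_b·(cos φ + φ·sin φ) = 14.331161·(0.99630493 + 0.08599237·0.08588643) = 14.384050
y = r_b·(sin φ − φ·cos φ) = 14.331161·(0.08588643 − 0.08599237·0.99630493) = 0.003035

x=14.384050 y=0.003035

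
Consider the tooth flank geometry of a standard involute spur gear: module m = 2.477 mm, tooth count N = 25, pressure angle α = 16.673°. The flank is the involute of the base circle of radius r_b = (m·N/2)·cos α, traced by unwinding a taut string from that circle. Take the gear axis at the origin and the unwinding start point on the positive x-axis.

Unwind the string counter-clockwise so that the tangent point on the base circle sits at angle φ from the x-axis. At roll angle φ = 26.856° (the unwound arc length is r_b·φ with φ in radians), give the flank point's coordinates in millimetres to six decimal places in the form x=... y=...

pitch radius r_p = m·N/2 = 2.477·25/2 = 30.962500
base radius r_b = r_p·cos α = 30.962500·cos 16.673° = 29.660769
roll angle φ = 26.856° = 0.46872562 rad
x = r_b·(cos φ + φ·sin φ) = 29.660769·(0.89214471 + 0.46872562·0.45174972) = 32.742267
y = r_b·(sin φ − φ·cos φ) = 29.660769·(0.45174972 − 0.46872562·0.89214471) = 0.995968

x=32.742267 y=0.995968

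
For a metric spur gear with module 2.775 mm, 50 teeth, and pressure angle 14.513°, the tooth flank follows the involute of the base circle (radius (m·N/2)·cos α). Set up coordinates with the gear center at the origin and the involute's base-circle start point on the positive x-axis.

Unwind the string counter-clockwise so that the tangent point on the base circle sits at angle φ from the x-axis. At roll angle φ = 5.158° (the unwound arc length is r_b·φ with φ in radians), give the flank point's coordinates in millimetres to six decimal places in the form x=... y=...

x=67.432897 y=0.016320

pitch radius r_p = m·N/2 = 2.775·50/2 = 69.375000
base radius r_b = r_p·cos α = 69.375000·cos 14.513° = 67.161300
roll angle φ = 5.158° = 0.09002408 rad
x = r_b·(cos φ + φ·sin φ) = 67.161300·(0.99595057 + 0.09002408·0.08990253) = 67.432897
y = r_b·(sin φ − φ·cos φ) = 67.161300·(0.08990253 − 0.09002408·0.99595057) = 0.016320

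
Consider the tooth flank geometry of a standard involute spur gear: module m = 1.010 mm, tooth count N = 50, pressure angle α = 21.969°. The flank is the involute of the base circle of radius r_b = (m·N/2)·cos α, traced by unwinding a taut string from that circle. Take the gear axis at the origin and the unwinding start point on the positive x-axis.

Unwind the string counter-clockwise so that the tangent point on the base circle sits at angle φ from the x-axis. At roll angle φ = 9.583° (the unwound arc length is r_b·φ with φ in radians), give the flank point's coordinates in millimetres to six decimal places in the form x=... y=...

x=23.741749 y=0.036418

pitch radius r_p = m·N/2 = 1.010·50/2 = 25.250000
base radius r_b = r_p·cos α = 25.250000·cos 21.969° = 23.416507
roll angle φ = 9.583° = 0.16725490 rad
x = r_b·(cos φ + φ·sin φ) = 23.416507·(0.98604547 + 0.16725490·0.16647619) = 23.741749
y = r_b·(sin φ − φ·cos φ) = 23.416507·(0.16647619 − 0.16725490·0.98604547) = 0.036418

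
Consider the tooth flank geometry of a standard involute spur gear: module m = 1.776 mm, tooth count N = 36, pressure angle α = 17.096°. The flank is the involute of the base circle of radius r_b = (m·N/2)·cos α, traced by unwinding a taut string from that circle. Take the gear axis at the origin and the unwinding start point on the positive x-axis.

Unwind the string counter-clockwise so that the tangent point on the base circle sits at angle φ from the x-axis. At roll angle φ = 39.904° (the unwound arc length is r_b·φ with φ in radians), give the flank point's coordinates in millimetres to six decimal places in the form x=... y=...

pitch radius r_p = m·N/2 = 1.776·36/2 = 31.968000
base radius r_b = r_p·cos α = 31.968000·cos 17.096° = 30.555447
roll angle φ = 39.904° = 0.69645618 rad
x = r_b·(cos φ + φ·sin φ) = 30.555447·(0.76712037 + 0.69645618·0.64150319) = 37.091234
y = r_b·(sin φ − φ·cos φ) = 30.555447·(0.64150319 − 0.69645618·0.76712037) = 3.276689

x=37.091234 y=3.276689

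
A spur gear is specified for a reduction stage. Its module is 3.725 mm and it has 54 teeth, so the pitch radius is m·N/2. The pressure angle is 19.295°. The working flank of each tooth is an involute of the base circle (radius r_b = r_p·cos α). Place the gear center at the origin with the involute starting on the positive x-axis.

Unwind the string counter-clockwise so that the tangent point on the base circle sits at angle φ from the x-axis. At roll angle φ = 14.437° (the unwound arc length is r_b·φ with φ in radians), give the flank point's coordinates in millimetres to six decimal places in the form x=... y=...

x=97.891457 y=0.502997

pitch radius r_p = m·N/2 = 3.725·54/2 = 100.575000
base radius r_b = r_p·cos α = 100.575000·cos 19.295° = 94.925681
roll angle φ = 14.437° = 0.25197318 rad
x = r_b·(cos φ + φ·sin φ) = 94.925681·(0.96842236 + 0.25197318·0.24931532) = 97.891457
y = r_b·(sin φ − φ·cos φ) = 94.925681·(0.24931532 − 0.25197318·0.96842236) = 0.502997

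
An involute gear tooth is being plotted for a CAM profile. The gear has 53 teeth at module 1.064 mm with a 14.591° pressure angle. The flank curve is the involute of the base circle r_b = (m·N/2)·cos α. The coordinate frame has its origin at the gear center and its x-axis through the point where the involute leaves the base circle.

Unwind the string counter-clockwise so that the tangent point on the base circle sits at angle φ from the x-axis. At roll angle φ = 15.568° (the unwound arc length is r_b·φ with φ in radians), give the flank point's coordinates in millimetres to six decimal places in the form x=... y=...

x=28.275387 y=0.181113

pitch radius r_p = m·N/2 = 1.064·53/2 = 28.196000
base radius r_b = r_p·cos α = 28.196000·cos 14.591° = 27.286644
roll angle φ = 15.568° = 0.27171286 rad
x = r_b·(cos φ + φ·sin φ) = 27.286644·(0.96331261 + 0.27171286·0.26838185) = 28.275387
y = r_b·(sin φ − φ·cos φ) = 27.286644·(0.26838185 − 0.27171286·0.96331261) = 0.181113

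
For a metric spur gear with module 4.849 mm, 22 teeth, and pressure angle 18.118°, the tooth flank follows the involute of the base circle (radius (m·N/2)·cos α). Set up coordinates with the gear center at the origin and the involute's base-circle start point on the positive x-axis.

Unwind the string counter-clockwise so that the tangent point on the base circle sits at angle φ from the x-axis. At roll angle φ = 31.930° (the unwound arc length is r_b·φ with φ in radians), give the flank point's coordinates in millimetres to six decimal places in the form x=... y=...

x=57.965572 y=2.834778

pitch radius r_p = m·N/2 = 4.849·22/2 = 53.339000
base radius r_b = r_p·cos α = 53.339000·cos 18.118° = 50.694350
roll angle φ = 31.930° = 0.55728363 rad
x = r_b·(cos φ + φ·sin φ) = 50.694350·(0.84869488 + 0.55728363·0.52888278) = 57.965572
y = r_b·(sin φ − φ·cos φ) = 50.694350·(0.52888278 − 0.55728363·0.84869488) = 2.834778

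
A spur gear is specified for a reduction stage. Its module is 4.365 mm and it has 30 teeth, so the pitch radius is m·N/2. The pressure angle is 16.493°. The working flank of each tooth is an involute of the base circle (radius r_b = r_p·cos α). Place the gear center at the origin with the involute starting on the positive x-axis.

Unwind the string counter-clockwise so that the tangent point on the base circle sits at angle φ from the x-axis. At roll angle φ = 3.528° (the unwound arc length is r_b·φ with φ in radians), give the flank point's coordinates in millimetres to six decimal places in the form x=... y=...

pitch radius r_p = m·N/2 = 4.365·30/2 = 65.475000
base radius r_b = r_p·cos α = 65.475000·cos 16.493° = 62.780994
roll angle φ = 3.528° = 0.06157522 rad
x = r_b·(cos φ + φ·sin φ) = 62.780994·(0.99810485 + 0.06157522·0.06153631) = 62.899898
y = r_b·(sin φ − φ·cos φ) = 62.780994·(0.06153631 − 0.06157522·0.99810485) = 0.004884

x=62.899898 y=0.004884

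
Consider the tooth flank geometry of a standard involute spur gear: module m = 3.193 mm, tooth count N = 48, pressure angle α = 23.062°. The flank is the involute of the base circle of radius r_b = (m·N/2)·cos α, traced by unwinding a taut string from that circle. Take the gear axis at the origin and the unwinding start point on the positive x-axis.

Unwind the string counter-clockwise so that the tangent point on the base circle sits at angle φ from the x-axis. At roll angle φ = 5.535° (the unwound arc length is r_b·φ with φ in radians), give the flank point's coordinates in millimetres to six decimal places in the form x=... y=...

x=70.835919 y=0.021169

pitch radius r_p = m·N/2 = 3.193·48/2 = 76.632000
base radius r_b = r_p·cos α = 76.632000·cos 23.062° = 70.507686
roll angle φ = 5.535° = 0.09660397 rad
x = r_b·(cos φ + φ·sin φ) = 70.507686·(0.99533746 + 0.09660397·0.09645379) = 70.835919
y = r_b·(sin φ − φ·cos φ) = 70.507686·(0.09645379 − 0.09660397·0.99533746) = 0.021169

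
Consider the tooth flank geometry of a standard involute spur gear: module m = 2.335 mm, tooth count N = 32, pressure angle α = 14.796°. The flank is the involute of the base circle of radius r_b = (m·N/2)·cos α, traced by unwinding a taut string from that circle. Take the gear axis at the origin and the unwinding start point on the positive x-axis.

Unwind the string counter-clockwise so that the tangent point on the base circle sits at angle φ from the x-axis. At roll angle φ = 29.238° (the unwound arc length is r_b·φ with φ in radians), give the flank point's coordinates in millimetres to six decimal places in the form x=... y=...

pitch radius r_p = m·N/2 = 2.335·32/2 = 37.360000
base radius r_b = r_p·cos α = 37.360000·cos 14.796° = 36.121188
roll angle φ = 29.238° = 0.51029937 rad
x = r_b·(cos φ + φ·sin φ) = 36.121188·(0.87259832 + 0.51029937·0.48843850) = 40.522489
y = r_b·(sin φ − φ·cos φ) = 36.121188·(0.48843850 − 0.51029937·0.87259832) = 1.558706

x=40.522489 y=1.558706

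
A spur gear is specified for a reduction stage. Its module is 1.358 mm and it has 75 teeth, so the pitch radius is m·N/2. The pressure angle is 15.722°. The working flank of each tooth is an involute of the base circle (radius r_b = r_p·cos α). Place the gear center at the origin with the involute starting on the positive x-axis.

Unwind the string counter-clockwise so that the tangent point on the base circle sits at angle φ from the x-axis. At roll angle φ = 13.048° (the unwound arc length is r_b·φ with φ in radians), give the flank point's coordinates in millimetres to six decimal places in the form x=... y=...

pitch radius r_p = m·N/2 = 1.358·75/2 = 50.925000
base radius r_b = r_p·cos α = 50.925000·cos 15.722° = 49.019782
roll angle φ = 13.048° = 0.22773056 rad
x = r_b·(cos φ + φ·sin φ) = 49.019782·(0.97418127 + 0.22773056·0.22576726) = 50.274462
y = r_b·(sin φ − φ·cos φ) = 49.019782·(0.22576726 − 0.22773056·0.97418127) = 0.191982

x=50.274462 y=0.191982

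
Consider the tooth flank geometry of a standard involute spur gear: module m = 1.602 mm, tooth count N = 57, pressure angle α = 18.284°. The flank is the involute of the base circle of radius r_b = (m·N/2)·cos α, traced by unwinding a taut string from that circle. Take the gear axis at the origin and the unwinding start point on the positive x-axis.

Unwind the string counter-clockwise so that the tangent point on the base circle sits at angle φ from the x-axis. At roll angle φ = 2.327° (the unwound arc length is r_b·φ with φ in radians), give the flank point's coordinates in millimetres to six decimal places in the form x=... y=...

pitch radius r_p = m·N/2 = 1.602·57/2 = 45.657000
base radius r_b = r_p·cos α = 45.657000·cos 18.284° = 43.351921
roll angle φ = 2.327° = 0.04061381 rad
x = r_b·(cos φ + φ·sin φ) = 43.351921·(0.99917537 + 0.04061381·0.04060265) = 43.387660
y = r_b·(sin φ − φ·cos φ) = 43.351921·(0.04060265 − 0.04061381·0.99917537) = 0.000968

x=43.387660 y=0.000968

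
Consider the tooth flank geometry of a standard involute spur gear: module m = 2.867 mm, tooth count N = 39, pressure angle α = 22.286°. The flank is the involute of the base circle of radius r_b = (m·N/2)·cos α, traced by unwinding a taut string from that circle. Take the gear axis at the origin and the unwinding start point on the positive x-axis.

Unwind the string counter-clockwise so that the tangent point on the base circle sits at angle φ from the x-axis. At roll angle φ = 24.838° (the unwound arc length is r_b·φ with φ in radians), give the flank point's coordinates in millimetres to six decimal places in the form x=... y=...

pitch radius r_p = m·N/2 = 2.867·39/2 = 55.906500
base radius r_b = r_p·cos α = 55.906500·cos 22.286° = 51.730419
roll angle φ = 24.838° = 0.43350488 rad
x = r_b·(cos φ + φ·sin φ) = 51.730419·(0.90749909 + 0.43350488·0.42005405) = 56.365184
y = r_b·(sin φ − φ·cos φ) = 51.730419·(0.42005405 − 0.43350488·0.90749909) = 1.378552

x=56.365184 y=1.378552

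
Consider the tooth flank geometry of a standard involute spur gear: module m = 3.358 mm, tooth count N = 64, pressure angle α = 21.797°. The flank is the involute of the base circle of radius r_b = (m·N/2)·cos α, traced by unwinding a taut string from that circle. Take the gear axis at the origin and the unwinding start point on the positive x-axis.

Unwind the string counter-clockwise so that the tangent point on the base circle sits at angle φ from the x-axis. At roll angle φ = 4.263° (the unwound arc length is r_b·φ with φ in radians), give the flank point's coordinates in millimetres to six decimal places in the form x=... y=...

x=100.049246 y=0.013691

pitch radius r_p = m·N/2 = 3.358·64/2 = 107.456000
base radius r_b = r_p·cos α = 107.456000·cos 21.797° = 99.773462
roll angle φ = 4.263° = 0.07440339 rad
x = r_b·(cos φ + φ·sin φ) = 99.773462·(0.99723334 + 0.07440339·0.07433476) = 100.049246
y = r_b·(sin φ − φ·cos φ) = 99.773462·(0.07433476 − 0.07440339·0.99723334) = 0.013691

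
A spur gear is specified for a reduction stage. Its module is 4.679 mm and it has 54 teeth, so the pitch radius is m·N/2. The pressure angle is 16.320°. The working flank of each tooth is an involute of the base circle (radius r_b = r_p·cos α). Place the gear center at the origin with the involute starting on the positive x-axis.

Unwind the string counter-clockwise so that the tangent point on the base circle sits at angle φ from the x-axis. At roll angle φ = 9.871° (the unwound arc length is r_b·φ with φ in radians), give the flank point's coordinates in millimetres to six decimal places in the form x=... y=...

pitch radius r_p = m·N/2 = 4.679·54/2 = 126.333000
base radius r_b = r_p·cos α = 126.333000·cos 16.320° = 121.242698
roll angle φ = 9.871° = 0.17228145 rad
x = r_b·(cos φ + φ·sin φ) = 121.242698·(0.98519622 + 0.17228145·0.17143047) = 123.028664
y = r_b·(sin φ − φ·cos φ) = 121.242698·(0.17143047 − 0.17228145·0.98519622) = 0.206044

x=123.028664 y=0.206044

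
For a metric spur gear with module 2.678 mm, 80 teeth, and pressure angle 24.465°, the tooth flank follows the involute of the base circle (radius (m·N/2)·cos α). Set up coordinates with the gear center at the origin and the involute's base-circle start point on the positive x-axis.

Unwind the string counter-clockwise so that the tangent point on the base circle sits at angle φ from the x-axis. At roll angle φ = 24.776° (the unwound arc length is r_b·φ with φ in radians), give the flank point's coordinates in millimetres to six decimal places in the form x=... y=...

pitch radius r_p = m·N/2 = 2.678·80/2 = 107.120000
base radius r_b = r_p·cos α = 107.120000·cos 24.465° = 97.502169
roll angle φ = 24.776° = 0.43242278 rad
x = r_b·(cos φ + φ·sin φ) = 97.502169·(0.90795310 + 0.43242278·0.41907180) = 106.196368
y = r_b·(sin φ − φ·cos φ) = 97.502169·(0.41907180 − 0.43242278·0.90795310) = 2.579147

x=106.196368 y=2.579147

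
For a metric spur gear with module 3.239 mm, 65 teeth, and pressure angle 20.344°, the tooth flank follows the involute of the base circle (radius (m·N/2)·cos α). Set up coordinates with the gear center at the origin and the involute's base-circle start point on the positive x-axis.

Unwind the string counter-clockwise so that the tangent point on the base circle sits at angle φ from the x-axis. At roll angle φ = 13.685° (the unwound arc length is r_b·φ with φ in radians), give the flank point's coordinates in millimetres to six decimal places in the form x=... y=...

pitch radius r_p = m·N/2 = 3.239·65/2 = 105.267500
base radius r_b = r_p·cos α = 105.267500·cos 20.344° = 98.701148
roll angle φ = 13.685° = 0.23884831 rad
x = r_b·(cos φ + φ·sin φ) = 98.701148·(0.97161109 + 0.23884831·0.23658379) = 101.476499
y = r_b·(sin φ − φ·cos φ) = 98.701148·(0.23658379 − 0.23884831·0.97161109) = 0.445746

x=101.476499 y=0.445746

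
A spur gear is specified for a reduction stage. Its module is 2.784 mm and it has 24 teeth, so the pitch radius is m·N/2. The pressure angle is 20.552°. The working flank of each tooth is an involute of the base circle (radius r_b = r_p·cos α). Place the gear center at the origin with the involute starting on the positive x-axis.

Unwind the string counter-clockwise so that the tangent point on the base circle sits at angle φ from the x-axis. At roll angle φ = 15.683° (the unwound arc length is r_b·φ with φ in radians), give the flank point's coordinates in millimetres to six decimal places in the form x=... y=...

x=32.431709 y=0.212242

pitch radius r_p = m·N/2 = 2.784·24/2 = 33.408000
base radius r_b = r_p·cos α = 33.408000·cos 20.552° = 31.281713
roll angle φ = 15.683° = 0.27371999 rad
x = r_b·(cos φ + φ·sin φ) = 31.281713·(0.96277199 + 0.27371999·0.27031480) = 32.431709
y = r_b·(sin φ − φ·cos φ) = 31.281713·(0.27031480 − 0.27371999·0.96277199) = 0.212242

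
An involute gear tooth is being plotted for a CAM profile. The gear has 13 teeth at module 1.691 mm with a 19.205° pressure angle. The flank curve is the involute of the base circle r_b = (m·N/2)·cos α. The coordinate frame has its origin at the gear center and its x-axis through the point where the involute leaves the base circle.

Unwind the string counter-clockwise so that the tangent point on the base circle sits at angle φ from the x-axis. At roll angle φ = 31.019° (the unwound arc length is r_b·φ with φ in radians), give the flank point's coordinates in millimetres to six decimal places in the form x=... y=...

pitch radius r_p = m·N/2 = 1.691·13/2 = 10.991500
base radius r_b = r_p·cos α = 10.991500·cos 19.205° = 10.379797
roll angle φ = 31.019° = 0.54138368 rad
x = r_b·(cos φ + φ·sin φ) = 10.379797·(0.85699646 + 0.54138368·0.51532229) = 11.791279
y = r_b·(sin φ − φ·cos φ) = 10.379797·(0.51532229 − 0.54138368·0.85699646) = 0.533090

x=11.791279 y=0.533090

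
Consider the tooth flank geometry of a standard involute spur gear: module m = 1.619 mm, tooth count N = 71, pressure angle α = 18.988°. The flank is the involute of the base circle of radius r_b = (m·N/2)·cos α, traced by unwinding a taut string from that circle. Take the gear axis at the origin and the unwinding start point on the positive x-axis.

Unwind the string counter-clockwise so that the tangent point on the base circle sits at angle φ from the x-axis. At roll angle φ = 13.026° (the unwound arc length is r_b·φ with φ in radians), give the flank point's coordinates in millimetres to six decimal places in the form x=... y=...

pitch radius r_p = m·N/2 = 1.619·71/2 = 57.474500
base radius r_b = r_p·cos α = 57.474500·cos 18.988° = 54.347125
roll angle φ = 13.026° = 0.22734659 rad
x = r_b·(cos φ + φ·sin φ) = 54.347125·(0.97426788 + 0.22734659·0.22539319) = 55.733534
y = r_b·(sin φ − φ·cos φ) = 54.347125·(0.22539319 − 0.22734659·0.97426788) = 0.211775

x=55.733534 y=0.211775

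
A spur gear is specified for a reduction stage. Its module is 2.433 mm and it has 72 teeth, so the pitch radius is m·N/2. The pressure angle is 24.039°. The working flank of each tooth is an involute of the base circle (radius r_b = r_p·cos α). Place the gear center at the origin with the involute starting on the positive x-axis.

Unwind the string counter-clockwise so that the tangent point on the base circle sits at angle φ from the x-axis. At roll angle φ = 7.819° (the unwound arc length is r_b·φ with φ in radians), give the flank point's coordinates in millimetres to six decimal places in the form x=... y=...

pitch radius r_p = m·N/2 = 2.433·72/2 = 87.588000
base radius r_b = r_p·cos α = 87.588000·cos 24.039° = 79.991352
roll angle φ = 7.819° = 0.13646729 rad
x = r_b·(cos φ + φ·sin φ) = 79.991352·(0.99070278 + 0.13646729·0.13604411) = 80.732740
y = r_b·(sin φ − φ·cos φ) = 79.991352·(0.13604411 − 0.13646729·0.99070278) = 0.067639

x=80.732740 y=0.067639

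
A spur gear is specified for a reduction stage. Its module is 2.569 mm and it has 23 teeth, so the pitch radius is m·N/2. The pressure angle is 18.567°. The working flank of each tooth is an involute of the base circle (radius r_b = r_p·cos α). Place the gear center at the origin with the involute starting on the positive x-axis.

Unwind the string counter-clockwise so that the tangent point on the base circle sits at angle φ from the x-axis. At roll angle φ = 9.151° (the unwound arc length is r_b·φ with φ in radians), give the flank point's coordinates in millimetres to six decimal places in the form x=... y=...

pitch radius r_p = m·N/2 = 2.569·23/2 = 29.543500
base radius r_b = r_p·cos α = 29.543500·cos 18.567° = 28.005819
roll angle φ = 9.151° = 0.15971508 rad
x = r_b·(cos φ + φ·sin φ) = 28.005819·(0.98727264 + 0.15971508·0.15903692) = 28.360743
y = r_b·(sin φ − φ·cos φ) = 28.005819·(0.15903692 − 0.15971508·0.98727264) = 0.037936

x=28.360743 y=0.037936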